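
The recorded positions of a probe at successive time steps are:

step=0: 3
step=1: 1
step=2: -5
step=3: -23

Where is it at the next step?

-77

Consecutive displacements -2, -6, -18 scale by a factor of 3 each step.
step 4: -23 − 54 → -77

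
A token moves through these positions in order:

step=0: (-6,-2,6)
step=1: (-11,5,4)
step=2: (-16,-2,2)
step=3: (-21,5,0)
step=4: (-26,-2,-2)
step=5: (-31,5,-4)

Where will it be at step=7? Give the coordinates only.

The first coordinate changes by -5 each step, so at step 7 it is -6 + 7·(-5) = -41.
The second coordinate repeats the cycle [-2, 5] with period 2; step 7 mod 2 = 1, giving 5.
The third coordinate changes by -2 each step, so at step 7 it is 6 + 7·(-2) = -8.

(-41,5,-8)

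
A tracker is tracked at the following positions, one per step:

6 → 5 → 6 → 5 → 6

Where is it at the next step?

Step-to-step displacements: -1, +1, -1, +1; each is -1× the previous.
step 5: 6 − 1 → 5

5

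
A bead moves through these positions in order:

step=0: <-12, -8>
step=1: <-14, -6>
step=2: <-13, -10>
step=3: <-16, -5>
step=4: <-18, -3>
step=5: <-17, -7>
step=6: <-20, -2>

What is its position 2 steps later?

Step-to-step displacements: <-2, +2>, <+1, -4>, <-3, +5>, <-2, +2>, <+1, -4>, <-3, +5> — a repeating cycle of length 3.
step 7: apply <-2, +2> → <-22, 0>
step 8: apply <+1, -4> → <-21, -4>

<-21, -4>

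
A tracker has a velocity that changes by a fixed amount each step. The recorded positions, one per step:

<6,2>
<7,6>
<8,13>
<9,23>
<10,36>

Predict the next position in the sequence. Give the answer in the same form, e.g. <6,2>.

<11,52>

Taking differences between consecutive positions: <+1,+4>, <+1,+7>, <+1,+10>, <+1,+13>. These grow by <+0,+3> each step.
step 5: <10,36> + <+1,+16> → <11,52>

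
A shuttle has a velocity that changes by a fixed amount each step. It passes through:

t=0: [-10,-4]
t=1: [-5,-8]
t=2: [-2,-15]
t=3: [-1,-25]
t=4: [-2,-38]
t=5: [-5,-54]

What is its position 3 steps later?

First differences are [+5,-4], [+3,-7], [+1,-10], [-1,-13], [-3,-16]; their common second difference is [-2,-3] (constant acceleration).
step 6: [-5,-54] + [-5,-19] → [-10,-73]
step 7: [-10,-73] + [-7,-22] → [-17,-95]
step 8: [-17,-95] + [-9,-25] → [-26,-120]

[-26,-120]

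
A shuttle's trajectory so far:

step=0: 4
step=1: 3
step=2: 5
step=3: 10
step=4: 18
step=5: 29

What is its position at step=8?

Successive displacements: -1, +2, +5, +8, +11 — each changes by +3.
step 6: 29 + 14 → 43
step 7: 43 + 17 → 60
step 8: 60 + 20 → 80

80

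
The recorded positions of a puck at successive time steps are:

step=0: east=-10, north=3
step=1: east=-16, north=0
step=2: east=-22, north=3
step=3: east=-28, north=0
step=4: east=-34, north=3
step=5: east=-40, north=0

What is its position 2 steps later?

The east coordinate changes by -6 each step, so at step 7 it is -10 + 7·(-6) = -52.
The north coordinate repeats the cycle [3, 0] with period 2; step 7 mod 2 = 1, giving 0.

east=-52, north=0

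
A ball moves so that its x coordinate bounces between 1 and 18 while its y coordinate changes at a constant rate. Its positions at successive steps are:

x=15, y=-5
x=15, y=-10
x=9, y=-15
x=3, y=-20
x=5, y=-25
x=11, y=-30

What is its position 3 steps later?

x=7, y=-45

The x coordinate travels 6 per step and bounces off the walls at 1 and 18.
  step 6: 11 → 17
  step 7: 17 → 13
  step 8: 13 → 7
The y coordinate changes by -5 each step: at step 8 it is -45.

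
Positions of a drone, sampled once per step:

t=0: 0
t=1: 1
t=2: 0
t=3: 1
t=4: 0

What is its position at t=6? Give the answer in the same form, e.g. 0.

0

Consecutive displacements +1, -1, +1, -1 scale by a factor of -1 each step.
step 5: 0 + 1 → 1
step 6: 1 − 1 → 0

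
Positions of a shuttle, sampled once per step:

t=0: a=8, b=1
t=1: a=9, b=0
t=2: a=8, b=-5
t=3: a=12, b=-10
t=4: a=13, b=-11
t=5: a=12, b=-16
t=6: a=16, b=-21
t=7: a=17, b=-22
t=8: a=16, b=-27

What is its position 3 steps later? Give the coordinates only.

a=20, b=-38

Step-to-step displacements: (+1, -1), (-1, -5), (+4, -5), (+1, -1), (-1, -5), (+4, -5), (+1, -1), (-1, -5) — a repeating cycle of length 3.
step 9: apply (+4, -5) → a=20, b=-32
step 10: apply (+1, -1) → a=21, b=-33
step 11: apply (-1, -5) → a=20, b=-38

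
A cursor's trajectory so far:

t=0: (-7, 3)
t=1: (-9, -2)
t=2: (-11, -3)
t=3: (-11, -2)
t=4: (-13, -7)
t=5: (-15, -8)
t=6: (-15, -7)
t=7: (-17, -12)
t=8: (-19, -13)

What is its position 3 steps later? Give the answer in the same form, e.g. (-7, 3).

(-23, -18)

The moves between consecutive positions are (-2, -5), (-2, -1), (+0, +1), (-2, -5), (-2, -1), (+0, +1), (-2, -5), (-2, -1); they repeat the 3-cycle [(-2, -5), (-2, -1), (+0, +1)].
step 9: apply (+0, +1) → (-19, -12)
step 10: apply (-2, -5) → (-21, -17)
step 11: apply (-2, -1) → (-23, -18)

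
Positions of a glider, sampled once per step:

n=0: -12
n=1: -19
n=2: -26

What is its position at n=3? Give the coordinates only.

-33

Each step adds -7 to the position.
step 3: -26 − 7 → -33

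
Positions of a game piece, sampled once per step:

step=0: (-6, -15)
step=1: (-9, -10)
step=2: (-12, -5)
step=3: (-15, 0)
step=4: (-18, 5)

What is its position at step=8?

The position changes by (-3, +5) every step.
step 5: (-18, 5) + (-3, +5) → (-21, 10)
step 6: (-21, 10) + (-3, +5) → (-24, 15)
step 7: (-24, 15) + (-3, +5) → (-27, 20)
step 8: (-27, 20) + (-3, +5) → (-30, 25)

(-30, 25)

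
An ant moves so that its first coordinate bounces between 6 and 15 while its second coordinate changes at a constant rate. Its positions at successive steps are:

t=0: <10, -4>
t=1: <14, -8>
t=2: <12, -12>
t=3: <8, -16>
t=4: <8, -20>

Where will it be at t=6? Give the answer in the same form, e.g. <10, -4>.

The first coordinate travels 4 per step and bounces off the walls at 6 and 15.
  step 5: 8 → 12
  step 6: 12 → 14
The second coordinate changes by -4 each step: at step 6 it is -28.

<14, -28>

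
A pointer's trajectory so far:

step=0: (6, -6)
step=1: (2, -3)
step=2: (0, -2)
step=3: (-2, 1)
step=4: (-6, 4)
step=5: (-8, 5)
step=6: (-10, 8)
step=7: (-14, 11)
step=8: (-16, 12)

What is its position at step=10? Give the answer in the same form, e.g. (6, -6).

(-22, 18)

The moves between consecutive positions are (-4, +3), (-2, +1), (-2, +3), (-4, +3), (-2, +1), (-2, +3), (-4, +3), (-2, +1); they repeat the 3-cycle [(-4, +3), (-2, +1), (-2, +3)].
step 9: apply (-2, +3) → (-18, 15)
step 10: apply (-4, +3) → (-22, 18)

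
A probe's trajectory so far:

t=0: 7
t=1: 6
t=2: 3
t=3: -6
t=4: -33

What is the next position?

-114

Consecutive displacements -1, -3, -9, -27 scale by a factor of 3 each step.
step 5: -33 − 81 → -114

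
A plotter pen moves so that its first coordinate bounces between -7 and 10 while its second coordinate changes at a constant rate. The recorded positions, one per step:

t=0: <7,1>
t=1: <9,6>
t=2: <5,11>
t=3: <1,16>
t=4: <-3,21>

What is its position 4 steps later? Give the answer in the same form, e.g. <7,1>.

The first coordinate travels 4 per step and bounces off the walls at -7 and 10.
  step 5: -3 → -7
  step 6: -7 → -3
  step 7: -3 → 1
  step 8: 1 → 5
The second coordinate changes by +5 each step: at step 8 it is 41.

<5,41>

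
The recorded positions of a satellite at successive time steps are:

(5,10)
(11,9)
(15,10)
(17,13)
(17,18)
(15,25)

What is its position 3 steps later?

(-3,58)

Taking differences between consecutive positions: (+6,-1), (+4,+1), (+2,+3), (+0,+5), (-2,+7). These grow by (-2,+2) each step.
step 6: (15,25) + (-4,+9) → (11,34)
step 7: (11,34) + (-6,+11) → (5,45)
step 8: (5,45) + (-8,+13) → (-3,58)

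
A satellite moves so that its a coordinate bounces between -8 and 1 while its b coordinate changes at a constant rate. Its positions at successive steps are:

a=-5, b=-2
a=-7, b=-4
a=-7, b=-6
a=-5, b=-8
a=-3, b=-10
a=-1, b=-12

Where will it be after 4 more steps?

a=-5, b=-20

The a coordinate travels 2 per step and bounces off the walls at -8 and 1.
  step 6: -1 → 1
  step 7: 1 → -1
  step 8: -1 → -3
  step 9: -3 → -5
The b coordinate changes by -2 each step: at step 9 it is -20.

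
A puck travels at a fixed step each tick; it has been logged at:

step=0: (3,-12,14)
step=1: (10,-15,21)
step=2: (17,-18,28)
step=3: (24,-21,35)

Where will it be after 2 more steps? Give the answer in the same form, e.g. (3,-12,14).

(38,-27,49)

Each step adds (+7,-3,+7) to the position.
step 4: (24,-21,35) + (+7,-3,+7) → (31,-24,42)
step 5: (31,-24,42) + (+7,-3,+7) → (38,-27,49)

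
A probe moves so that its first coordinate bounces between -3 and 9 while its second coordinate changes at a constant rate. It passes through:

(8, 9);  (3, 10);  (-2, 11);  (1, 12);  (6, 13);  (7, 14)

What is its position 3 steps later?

(2, 17)

The first coordinate reflects between -3 and 9, moving 5 per step.
  step 6: 7 → 2
  step 7: 2 → -3
  step 8: -3 → 2
The second coordinate changes by +1 each step: at step 8 it is 17.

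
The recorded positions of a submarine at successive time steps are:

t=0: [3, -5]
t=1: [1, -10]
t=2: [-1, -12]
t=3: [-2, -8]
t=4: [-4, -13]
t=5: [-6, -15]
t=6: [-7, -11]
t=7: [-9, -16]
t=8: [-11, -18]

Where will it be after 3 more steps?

The moves between consecutive positions are [-2, -5], [-2, -2], [-1, +4], [-2, -5], [-2, -2], [-1, +4], [-2, -5], [-2, -2]; they repeat the 3-cycle [[-2, -5], [-2, -2], [-1, +4]].
step 9: apply [-1, +4] → [-12, -14]
step 10: apply [-2, -5] → [-14, -19]
step 11: apply [-2, -2] → [-16, -21]

[-16, -21]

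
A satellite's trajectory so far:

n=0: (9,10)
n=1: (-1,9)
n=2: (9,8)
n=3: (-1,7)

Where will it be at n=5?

(-1,5)

The first coordinate repeats the cycle [9, -1] with period 2; step 5 mod 2 = 1, giving -1.
The second coordinate changes by -1 each step, so at step 5 it is 10 + 5·(-1) = 5.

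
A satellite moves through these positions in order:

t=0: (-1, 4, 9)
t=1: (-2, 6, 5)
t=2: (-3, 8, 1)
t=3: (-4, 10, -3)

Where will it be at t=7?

Each step adds (-1, +2, -4) to the position.
step 4: (-4, 10, -3) + (-1, +2, -4) → (-5, 12, -7)
step 5: (-5, 12, -7) + (-1, +2, -4) → (-6, 14, -11)
step 6: (-6, 14, -11) + (-1, +2, -4) → (-7, 16, -15)
step 7: (-7, 16, -15) + (-1, +2, -4) → (-8, 18, -19)

(-8, 18, -19)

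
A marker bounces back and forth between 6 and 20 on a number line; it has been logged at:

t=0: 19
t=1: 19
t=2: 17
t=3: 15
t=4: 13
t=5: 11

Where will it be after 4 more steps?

The value travels 2 per step and bounces off the walls at 6 and 20.
  step 6: 11 → 9
  step 7: 9 → 7
  step 8: 7 → 7
  step 9: 7 → 9

9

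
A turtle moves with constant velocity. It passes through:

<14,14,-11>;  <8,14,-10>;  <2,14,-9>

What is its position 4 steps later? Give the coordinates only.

Constant displacement of <-6,+0,+1> per step.
step 3: <2,14,-9> + <-6,+0,+1> → <-4,14,-8>
step 4: <-4,14,-8> + <-6,+0,+1> → <-10,14,-7>
step 5: <-10,14,-7> + <-6,+0,+1> → <-16,14,-6>
step 6: <-16,14,-6> + <-6,+0,+1> → <-22,14,-5>

<-22,14,-5>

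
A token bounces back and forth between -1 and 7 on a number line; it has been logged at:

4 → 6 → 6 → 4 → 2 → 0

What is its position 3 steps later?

4

The value travels 2 per step and bounces off the walls at -1 and 7.
  step 6: 0 → 0
  step 7: 0 → 2
  step 8: 2 → 4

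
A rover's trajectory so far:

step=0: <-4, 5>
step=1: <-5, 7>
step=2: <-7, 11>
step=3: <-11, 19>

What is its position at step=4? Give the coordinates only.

<-19, 35>

Step-to-step displacements: <-1, +2>, <-2, +4>, <-4, +8>; each is 2× the previous.
step 4: <-11, 19> + <-8, +16> → <-19, 35>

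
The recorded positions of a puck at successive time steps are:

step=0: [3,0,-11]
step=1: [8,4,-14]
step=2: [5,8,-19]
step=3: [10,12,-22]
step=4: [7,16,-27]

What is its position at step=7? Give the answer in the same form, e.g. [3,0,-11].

Differencing gives [+5,+4,-3], [-3,+4,-5], [+5,+4,-3], [-3,+4,-5]. This is the pattern [+5,+4,-3], [-3,+4,-5] repeated.
step 5: apply [+5,+4,-3] → [12,20,-30]
step 6: apply [-3,+4,-5] → [9,24,-35]
step 7: apply [+5,+4,-3] → [14,28,-38]

[14,28,-38]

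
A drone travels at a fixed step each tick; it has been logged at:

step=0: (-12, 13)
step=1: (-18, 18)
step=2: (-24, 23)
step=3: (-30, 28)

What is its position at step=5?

(-42, 38)

The position changes by (-6, +5) every step.
step 4: (-30, 28) + (-6, +5) → (-36, 33)
step 5: (-36, 33) + (-6, +5) → (-42, 38)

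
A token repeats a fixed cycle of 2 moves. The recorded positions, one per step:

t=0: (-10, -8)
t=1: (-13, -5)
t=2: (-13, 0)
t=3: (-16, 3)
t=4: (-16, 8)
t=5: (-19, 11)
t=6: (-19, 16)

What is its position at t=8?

Step-to-step displacements: (-3, +3), (+0, +5), (-3, +3), (+0, +5), (-3, +3), (+0, +5) — a repeating cycle of length 2.
step 7: apply (-3, +3) → (-22, 19)
step 8: apply (+0, +5) → (-22, 24)

(-22, 24)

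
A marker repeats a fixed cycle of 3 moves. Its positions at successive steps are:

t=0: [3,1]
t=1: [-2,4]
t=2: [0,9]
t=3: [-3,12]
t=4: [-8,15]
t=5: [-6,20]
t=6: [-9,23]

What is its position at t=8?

Differencing gives [-5,+3], [+2,+5], [-3,+3], [-5,+3], [+2,+5], [-3,+3]. This is the pattern [-5,+3], [+2,+5], [-3,+3] repeated.
step 7: apply [-5,+3] → [-14,26]
step 8: apply [+2,+5] → [-12,31]

[-12,31]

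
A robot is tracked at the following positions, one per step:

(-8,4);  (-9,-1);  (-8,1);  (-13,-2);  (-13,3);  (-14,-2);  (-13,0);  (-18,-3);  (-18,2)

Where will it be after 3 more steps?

(-23,-4)

Differencing gives (-1,-5), (+1,+2), (-5,-3), (+0,+5), (-1,-5), (+1,+2), (-5,-3), (+0,+5). This is the pattern (-1,-5), (+1,+2), (-5,-3), (+0,+5) repeated.
step 9: apply (-1,-5) → (-19,-3)
step 10: apply (+1,+2) → (-18,-1)
step 11: apply (-5,-3) → (-23,-4)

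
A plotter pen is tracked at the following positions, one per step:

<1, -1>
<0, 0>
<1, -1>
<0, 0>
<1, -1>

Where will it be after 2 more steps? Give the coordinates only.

Step-to-step displacements: <-1, +1>, <+1, -1>, <-1, +1>, <+1, -1>; each is -1× the previous.
step 5: <1, -1> + <-1, +1> → <0, 0>
step 6: <0, 0> + <+1, -1> → <1, -1>

<1, -1>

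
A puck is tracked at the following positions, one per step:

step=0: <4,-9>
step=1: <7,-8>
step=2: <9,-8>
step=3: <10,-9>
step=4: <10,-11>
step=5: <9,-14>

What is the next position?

Taking differences between consecutive positions: <+3,+1>, <+2,+0>, <+1,-1>, <+0,-2>, <-1,-3>. These grow by <-1,-1> each step.
step 6: <9,-14> + <-2,-4> → <7,-18>

<7,-18>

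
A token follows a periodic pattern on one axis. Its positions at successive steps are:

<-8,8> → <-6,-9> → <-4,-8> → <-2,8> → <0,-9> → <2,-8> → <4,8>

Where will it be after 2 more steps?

<8,-8>

First: linear, +2 per step → 8 at step 8.
Second: cycles through 8, -9, -8 every 3 steps. Step 8 lands at position 2 of the cycle → -8.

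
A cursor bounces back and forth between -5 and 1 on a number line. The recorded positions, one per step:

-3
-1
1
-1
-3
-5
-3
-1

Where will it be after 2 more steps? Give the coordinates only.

-1

The value travels 2 per step and bounces off the walls at -5 and 1.
  step 8: -1 → 1
  step 9: 1 → -1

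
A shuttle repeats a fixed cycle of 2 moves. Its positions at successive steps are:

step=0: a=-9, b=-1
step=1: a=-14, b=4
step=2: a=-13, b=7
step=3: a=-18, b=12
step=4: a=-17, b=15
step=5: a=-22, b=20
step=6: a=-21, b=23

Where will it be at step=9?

a=-30, b=36

Step-to-step displacements: (-5, +5), (+1, +3), (-5, +5), (+1, +3), (-5, +5), (+1, +3) — a repeating cycle of length 2.
step 7: apply (-5, +5) → a=-26, b=28
step 8: apply (+1, +3) → a=-25, b=31
step 9: apply (-5, +5) → a=-30, b=36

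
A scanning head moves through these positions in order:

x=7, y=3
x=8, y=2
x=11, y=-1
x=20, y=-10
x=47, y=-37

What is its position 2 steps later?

x=371, y=-361

Step-to-step displacements: (+1, -1), (+3, -3), (+9, -9), (+27, -27); each is 3× the previous.
step 5: x=47, y=-37 + (+81, -81) → x=128, y=-118
step 6: x=128, y=-118 + (+243, -243) → x=371, y=-361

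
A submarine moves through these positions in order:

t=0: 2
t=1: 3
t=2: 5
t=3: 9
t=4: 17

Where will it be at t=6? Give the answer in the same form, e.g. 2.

65

The jumps are +1, +2, +4, +8 — a geometric progression with ratio 2.
step 5: 17 + 16 → 33
step 6: 33 + 32 → 65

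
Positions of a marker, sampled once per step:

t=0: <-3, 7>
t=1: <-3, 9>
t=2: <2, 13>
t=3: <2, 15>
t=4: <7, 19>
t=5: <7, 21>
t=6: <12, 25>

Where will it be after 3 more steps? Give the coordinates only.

Step-to-step displacements: <+0, +2>, <+5, +4>, <+0, +2>, <+5, +4>, <+0, +2>, <+5, +4> — a repeating cycle of length 2.
step 7: apply <+0, +2> → <12, 27>
step 8: apply <+5, +4> → <17, 31>
step 9: apply <+0, +2> → <17, 33>

<17, 33>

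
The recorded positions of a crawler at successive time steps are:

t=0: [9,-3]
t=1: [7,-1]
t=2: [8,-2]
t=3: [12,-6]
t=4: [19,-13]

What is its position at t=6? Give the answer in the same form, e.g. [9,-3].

First differences are [-2,+2], [+1,-1], [+4,-4], [+7,-7]; their common second difference is [+3,-3] (constant acceleration).
step 5: [19,-13] + [+10,-10] → [29,-23]
step 6: [29,-23] + [+13,-13] → [42,-36]

[42,-36]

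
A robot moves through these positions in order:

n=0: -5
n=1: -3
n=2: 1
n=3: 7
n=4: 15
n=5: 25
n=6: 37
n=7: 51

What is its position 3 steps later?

105

Taking differences between consecutive positions: +2, +4, +6, +8, +10, +12, +14. These grow by +2 each step.
step 8: 51 + 16 → 67
step 9: 67 + 18 → 85
step 10: 85 + 20 → 105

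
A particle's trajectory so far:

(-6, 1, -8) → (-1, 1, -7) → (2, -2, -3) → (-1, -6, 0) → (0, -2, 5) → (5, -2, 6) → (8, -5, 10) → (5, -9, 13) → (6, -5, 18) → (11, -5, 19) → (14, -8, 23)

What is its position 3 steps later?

Step-to-step displacements: (+5, +0, +1), (+3, -3, +4), (-3, -4, +3), (+1, +4, +5), (+5, +0, +1), (+3, -3, +4), (-3, -4, +3), (+1, +4, +5), (+5, +0, +1), (+3, -3, +4) — a repeating cycle of length 4.
step 11: apply (-3, -4, +3) → (11, -12, 26)
step 12: apply (+1, +4, +5) → (12, -8, 31)
step 13: apply (+5, +0, +1) → (17, -8, 32)

(17, -8, 32)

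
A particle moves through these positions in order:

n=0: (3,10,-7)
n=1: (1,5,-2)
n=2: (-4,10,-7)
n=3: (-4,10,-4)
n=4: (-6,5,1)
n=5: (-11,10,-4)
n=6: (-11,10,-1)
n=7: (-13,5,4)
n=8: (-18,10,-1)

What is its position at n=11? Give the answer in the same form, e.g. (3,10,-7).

(-25,10,2)

Step-to-step displacements: (-2,-5,+5), (-5,+5,-5), (+0,+0,+3), (-2,-5,+5), (-5,+5,-5), (+0,+0,+3), (-2,-5,+5), (-5,+5,-5) — a repeating cycle of length 3.
step 9: apply (+0,+0,+3) → (-18,10,2)
step 10: apply (-2,-5,+5) → (-20,5,7)
step 11: apply (-5,+5,-5) → (-25,10,2)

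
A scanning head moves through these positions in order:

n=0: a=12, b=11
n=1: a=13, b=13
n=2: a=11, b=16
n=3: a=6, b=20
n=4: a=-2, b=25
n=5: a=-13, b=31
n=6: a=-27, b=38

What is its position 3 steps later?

a=-87, b=65

First differences are (+1, +2), (-2, +3), (-5, +4), (-8, +5), (-11, +6), (-14, +7); their common second difference is (-3, +1) (constant acceleration).
step 7: a=-27, b=38 + (-17, +8) → a=-44, b=46
step 8: a=-44, b=46 + (-20, +9) → a=-64, b=55
step 9: a=-64, b=55 + (-23, +10) → a=-87, b=65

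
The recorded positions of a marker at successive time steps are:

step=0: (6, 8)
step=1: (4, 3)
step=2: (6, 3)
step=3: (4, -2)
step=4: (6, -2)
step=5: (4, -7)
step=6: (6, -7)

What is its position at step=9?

(4, -17)

The moves between consecutive positions are (-2, -5), (+2, +0), (-2, -5), (+2, +0), (-2, -5), (+2, +0); they repeat the 2-cycle [(-2, -5), (+2, +0)].
step 7: apply (-2, -5) → (4, -12)
step 8: apply (+2, +0) → (6, -12)
step 9: apply (-2, -5) → (4, -17)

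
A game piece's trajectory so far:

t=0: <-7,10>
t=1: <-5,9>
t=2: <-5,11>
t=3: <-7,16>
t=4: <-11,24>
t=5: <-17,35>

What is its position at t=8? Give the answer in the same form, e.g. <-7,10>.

Successive displacements: <+2,-1>, <+0,+2>, <-2,+5>, <-4,+8>, <-6,+11> — each changes by <-2,+3>.
step 6: <-17,35> + <-8,+14> → <-25,49>
step 7: <-25,49> + <-10,+17> → <-35,66>
step 8: <-35,66> + <-12,+20> → <-47,86>

<-47,86>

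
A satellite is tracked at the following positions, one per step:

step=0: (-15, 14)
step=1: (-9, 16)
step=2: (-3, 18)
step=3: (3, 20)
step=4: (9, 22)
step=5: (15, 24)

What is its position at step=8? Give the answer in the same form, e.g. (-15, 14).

(33, 30)

The position changes by (+6, +2) every step.
step 6: (15, 24) + (+6, +2) → (21, 26)
step 7: (21, 26) + (+6, +2) → (27, 28)
step 8: (27, 28) + (+6, +2) → (33, 30)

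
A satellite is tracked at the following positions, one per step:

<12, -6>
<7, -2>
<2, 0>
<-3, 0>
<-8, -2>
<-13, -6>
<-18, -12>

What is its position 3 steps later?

First differences are <-5, +4>, <-5, +2>, <-5, +0>, <-5, -2>, <-5, -4>, <-5, -6>; their common second difference is <+0, -2> (constant acceleration).
step 7: <-18, -12> + <-5, -8> → <-23, -20>
step 8: <-23, -20> + <-5, -10> → <-28, -30>
step 9: <-28, -30> + <-5, -12> → <-33, -42>

<-33, -42>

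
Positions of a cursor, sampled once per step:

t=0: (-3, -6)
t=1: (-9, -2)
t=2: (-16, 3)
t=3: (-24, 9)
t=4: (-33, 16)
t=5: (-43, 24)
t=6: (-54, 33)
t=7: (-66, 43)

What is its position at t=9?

Successive displacements: (-6, +4), (-7, +5), (-8, +6), (-9, +7), (-10, +8), (-11, +9), (-12, +10) — each changes by (-1, +1).
step 8: (-66, 43) + (-13, +11) → (-79, 54)
step 9: (-79, 54) + (-14, +12) → (-93, 66)

(-93, 66)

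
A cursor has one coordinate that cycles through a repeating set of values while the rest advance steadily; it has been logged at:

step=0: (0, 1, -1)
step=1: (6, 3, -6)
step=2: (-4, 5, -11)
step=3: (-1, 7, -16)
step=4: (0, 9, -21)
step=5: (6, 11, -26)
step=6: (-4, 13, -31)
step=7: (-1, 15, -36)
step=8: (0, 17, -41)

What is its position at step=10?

(-4, 21, -51)

First: cycles through 0, 6, -4, -1 every 4 steps. Step 10 lands at position 2 of the cycle → -4.
Second: linear, +2 per step → 21 at step 10.
Third: linear, -5 per step → -51 at step 10.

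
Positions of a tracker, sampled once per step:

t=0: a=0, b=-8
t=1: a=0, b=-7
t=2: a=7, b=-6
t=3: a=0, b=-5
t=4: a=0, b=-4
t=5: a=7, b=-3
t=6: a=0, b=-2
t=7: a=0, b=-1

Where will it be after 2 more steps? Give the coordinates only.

A: cycles through 0, 0, 7 every 3 steps. Step 9 lands at position 0 of the cycle → 0.
B: linear, +1 per step → 1 at step 9.

a=0, b=1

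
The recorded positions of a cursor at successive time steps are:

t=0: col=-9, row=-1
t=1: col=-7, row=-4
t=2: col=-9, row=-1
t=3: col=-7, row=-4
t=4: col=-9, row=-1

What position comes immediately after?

col=-7, row=-4

The moves between consecutive positions are (+2, -3), (-2, +3), (+2, -3), (-2, +3); they repeat the 2-cycle [(+2, -3), (-2, +3)].
step 5: apply (+2, -3) → col=-7, row=-4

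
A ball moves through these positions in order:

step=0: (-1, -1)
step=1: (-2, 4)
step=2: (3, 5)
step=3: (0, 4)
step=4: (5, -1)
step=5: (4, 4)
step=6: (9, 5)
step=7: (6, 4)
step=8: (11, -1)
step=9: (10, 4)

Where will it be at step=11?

Step-to-step displacements: (-1, +5), (+5, +1), (-3, -1), (+5, -5), (-1, +5), (+5, +1), (-3, -1), (+5, -5), (-1, +5) — a repeating cycle of length 4.
step 10: apply (+5, +1) → (15, 5)
step 11: apply (-3, -1) → (12, 4)

(12, 4)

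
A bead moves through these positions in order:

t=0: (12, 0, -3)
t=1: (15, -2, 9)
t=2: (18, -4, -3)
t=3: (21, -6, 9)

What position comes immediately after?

(24, -8, -3)

First: linear, +3 per step → 24 at step 4.
Second: linear, -2 per step → -8 at step 4.
Third: cycles through -3, 9 every 2 steps. Step 4 lands at position 0 of the cycle → -3.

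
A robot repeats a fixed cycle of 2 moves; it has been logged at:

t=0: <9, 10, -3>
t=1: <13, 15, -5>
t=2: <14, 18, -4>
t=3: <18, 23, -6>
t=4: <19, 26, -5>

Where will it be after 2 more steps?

The moves between consecutive positions are <+4, +5, -2>, <+1, +3, +1>, <+4, +5, -2>, <+1, +3, +1>; they repeat the 2-cycle [<+4, +5, -2>, <+1, +3, +1>].
step 5: apply <+4, +5, -2> → <23, 31, -7>
step 6: apply <+1, +3, +1> → <24, 34, -6>

<24, 34, -6>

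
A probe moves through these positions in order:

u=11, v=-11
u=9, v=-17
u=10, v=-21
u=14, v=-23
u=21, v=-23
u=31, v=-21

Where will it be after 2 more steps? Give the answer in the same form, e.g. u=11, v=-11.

First differences are (-2,-6), (+1,-4), (+4,-2), (+7,+0), (+10,+2); their common second difference is (+3,+2) (constant acceleration).
step 6: u=31, v=-21 + (+13,+4) → u=44, v=-17
step 7: u=44, v=-17 + (+16,+6) → u=60, v=-11

u=60, v=-11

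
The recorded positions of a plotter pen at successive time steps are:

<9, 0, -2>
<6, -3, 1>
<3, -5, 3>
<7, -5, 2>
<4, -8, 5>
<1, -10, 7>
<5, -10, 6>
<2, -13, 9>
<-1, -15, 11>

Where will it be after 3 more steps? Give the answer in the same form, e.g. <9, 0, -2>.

<-3, -20, 15>

The moves between consecutive positions are <-3, -3, +3>, <-3, -2, +2>, <+4, +0, -1>, <-3, -3, +3>, <-3, -2, +2>, <+4, +0, -1>, <-3, -3, +3>, <-3, -2, +2>; they repeat the 3-cycle [<-3, -3, +3>, <-3, -2, +2>, <+4, +0, -1>].
step 9: apply <+4, +0, -1> → <3, -15, 10>
step 10: apply <-3, -3, +3> → <0, -18, 13>
step 11: apply <-3, -2, +2> → <-3, -20, 15>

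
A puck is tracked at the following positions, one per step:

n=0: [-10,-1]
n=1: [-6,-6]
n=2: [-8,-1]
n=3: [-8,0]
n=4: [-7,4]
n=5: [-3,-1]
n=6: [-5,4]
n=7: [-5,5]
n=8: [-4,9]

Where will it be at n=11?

[-2,10]

Step-to-step displacements: [+4,-5], [-2,+5], [+0,+1], [+1,+4], [+4,-5], [-2,+5], [+0,+1], [+1,+4] — a repeating cycle of length 4.
step 9: apply [+4,-5] → [0,4]
step 10: apply [-2,+5] → [-2,9]
step 11: apply [+0,+1] → [-2,10]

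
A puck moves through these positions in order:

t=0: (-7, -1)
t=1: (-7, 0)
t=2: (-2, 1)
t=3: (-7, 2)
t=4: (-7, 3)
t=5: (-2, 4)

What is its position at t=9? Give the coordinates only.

The first coordinate repeats the cycle [-7, -7, -2] with period 3; step 9 mod 3 = 0, giving -7.
The second coordinate changes by +1 each step, so at step 9 it is -1 + 9·(1) = 8.

(-7, 8)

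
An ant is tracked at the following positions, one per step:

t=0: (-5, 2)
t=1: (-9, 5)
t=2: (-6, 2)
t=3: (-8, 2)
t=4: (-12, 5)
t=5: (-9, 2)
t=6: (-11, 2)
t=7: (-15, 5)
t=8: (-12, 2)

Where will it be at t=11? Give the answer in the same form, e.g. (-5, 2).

Step-to-step displacements: (-4, +3), (+3, -3), (-2, +0), (-4, +3), (+3, -3), (-2, +0), (-4, +3), (+3, -3) — a repeating cycle of length 3.
step 9: apply (-2, +0) → (-14, 2)
step 10: apply (-4, +3) → (-18, 5)
step 11: apply (+3, -3) → (-15, 2)

(-15, 2)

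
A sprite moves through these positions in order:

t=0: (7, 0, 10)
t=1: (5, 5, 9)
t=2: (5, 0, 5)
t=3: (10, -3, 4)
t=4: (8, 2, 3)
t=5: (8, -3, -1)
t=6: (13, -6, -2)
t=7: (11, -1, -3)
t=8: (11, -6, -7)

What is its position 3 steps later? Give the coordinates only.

Differencing gives (-2, +5, -1), (+0, -5, -4), (+5, -3, -1), (-2, +5, -1), (+0, -5, -4), (+5, -3, -1), (-2, +5, -1), (+0, -5, -4). This is the pattern (-2, +5, -1), (+0, -5, -4), (+5, -3, -1) repeated.
step 9: apply (+5, -3, -1) → (16, -9, -8)
step 10: apply (-2, +5, -1) → (14, -4, -9)
step 11: apply (+0, -5, -4) → (14, -9, -13)

(14, -9, -13)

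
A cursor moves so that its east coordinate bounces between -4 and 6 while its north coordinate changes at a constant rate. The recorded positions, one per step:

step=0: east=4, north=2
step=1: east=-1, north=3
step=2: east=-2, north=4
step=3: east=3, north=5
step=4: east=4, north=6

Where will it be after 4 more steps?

east=4, north=10

The east coordinate reflects between -4 and 6, moving 5 per step.
  step 5: 4 → -1
  step 6: -1 → -2
  step 7: -2 → 3
  step 8: 3 → 4
The north coordinate changes by +1 each step: at step 8 it is 10.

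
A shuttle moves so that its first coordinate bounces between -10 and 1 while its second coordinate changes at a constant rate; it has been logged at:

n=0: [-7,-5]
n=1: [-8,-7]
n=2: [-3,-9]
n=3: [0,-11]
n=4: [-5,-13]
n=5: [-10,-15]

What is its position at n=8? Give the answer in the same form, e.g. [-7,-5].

The first coordinate travels 5 per step and bounces off the walls at -10 and 1.
  step 6: -10 → -5
  step 7: -5 → 0
  step 8: 0 → -3
The second coordinate changes by -2 each step: at step 8 it is -21.

[-3,-21]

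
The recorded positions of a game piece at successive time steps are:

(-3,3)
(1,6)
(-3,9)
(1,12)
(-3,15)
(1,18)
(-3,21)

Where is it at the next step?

The moves between consecutive positions are (+4,+3), (-4,+3), (+4,+3), (-4,+3), (+4,+3), (-4,+3); they repeat the 2-cycle [(+4,+3), (-4,+3)].
step 7: apply (+4,+3) → (1,24)

(1,24)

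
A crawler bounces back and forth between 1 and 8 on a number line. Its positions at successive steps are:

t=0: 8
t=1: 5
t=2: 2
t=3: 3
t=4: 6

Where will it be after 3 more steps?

The value travels 3 per step and bounces off the walls at 1 and 8.
  step 5: 6 → 7
  step 6: 7 → 4
  step 7: 4 → 1

1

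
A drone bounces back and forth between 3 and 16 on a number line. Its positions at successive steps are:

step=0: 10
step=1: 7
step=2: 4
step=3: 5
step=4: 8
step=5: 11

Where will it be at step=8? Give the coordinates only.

12

The value travels 3 per step and bounces off the walls at 3 and 16.
  step 6: 11 → 14
  step 7: 14 → 15
  step 8: 15 → 12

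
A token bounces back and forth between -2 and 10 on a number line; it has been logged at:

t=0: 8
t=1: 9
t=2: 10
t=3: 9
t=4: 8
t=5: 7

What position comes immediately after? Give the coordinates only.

The value travels 1 per step and bounces off the walls at -2 and 10.
  step 6: 7 → 6

6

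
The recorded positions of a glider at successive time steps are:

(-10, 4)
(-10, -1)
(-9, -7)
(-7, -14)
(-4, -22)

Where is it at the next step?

(0, -31)

Taking differences between consecutive positions: (+0, -5), (+1, -6), (+2, -7), (+3, -8). These grow by (+1, -1) each step.
step 5: (-4, -22) + (+4, -9) → (0, -31)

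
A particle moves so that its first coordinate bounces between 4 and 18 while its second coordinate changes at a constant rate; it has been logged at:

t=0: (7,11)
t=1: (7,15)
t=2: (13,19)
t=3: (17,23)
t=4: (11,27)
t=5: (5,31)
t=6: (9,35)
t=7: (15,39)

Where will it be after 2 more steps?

The first coordinate travels 6 per step and bounces off the walls at 4 and 18.
  step 8: 15 → 15
  step 9: 15 → 9
The second coordinate changes by +4 each step: at step 9 it is 47.

(9,47)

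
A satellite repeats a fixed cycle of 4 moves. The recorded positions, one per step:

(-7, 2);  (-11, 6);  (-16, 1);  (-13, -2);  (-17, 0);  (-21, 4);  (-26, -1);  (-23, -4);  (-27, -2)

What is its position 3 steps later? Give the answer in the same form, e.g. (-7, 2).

(-33, -6)

Differencing gives (-4, +4), (-5, -5), (+3, -3), (-4, +2), (-4, +4), (-5, -5), (+3, -3), (-4, +2). This is the pattern (-4, +4), (-5, -5), (+3, -3), (-4, +2) repeated.
step 9: apply (-4, +4) → (-31, 2)
step 10: apply (-5, -5) → (-36, -3)
step 11: apply (+3, -3) → (-33, -6)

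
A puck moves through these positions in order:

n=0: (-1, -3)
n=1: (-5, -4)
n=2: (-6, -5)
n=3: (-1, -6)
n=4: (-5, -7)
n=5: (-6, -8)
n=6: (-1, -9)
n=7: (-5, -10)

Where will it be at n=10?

(-5, -13)

The first coordinate repeats the cycle [-1, -5, -6] with period 3; step 10 mod 3 = 1, giving -5.
The second coordinate changes by -1 each step, so at step 10 it is -3 + 10·(-1) = -13.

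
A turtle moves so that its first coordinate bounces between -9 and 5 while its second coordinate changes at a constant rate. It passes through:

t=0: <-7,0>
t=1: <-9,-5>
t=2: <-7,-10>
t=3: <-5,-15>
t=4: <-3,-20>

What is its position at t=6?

<1,-30>

The first coordinate travels 2 per step and bounces off the walls at -9 and 5.
  step 5: -3 → -1
  step 6: -1 → 1
The second coordinate changes by -5 each step: at step 6 it is -30.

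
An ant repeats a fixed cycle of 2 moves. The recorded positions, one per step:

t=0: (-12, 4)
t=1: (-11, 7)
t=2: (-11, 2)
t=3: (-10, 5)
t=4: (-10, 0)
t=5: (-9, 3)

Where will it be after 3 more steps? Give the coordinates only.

(-8, -4)

Differencing gives (+1, +3), (+0, -5), (+1, +3), (+0, -5), (+1, +3). This is the pattern (+1, +3), (+0, -5) repeated.
step 6: apply (+0, -5) → (-9, -2)
step 7: apply (+1, +3) → (-8, 1)
step 8: apply (+0, -5) → (-8, -4)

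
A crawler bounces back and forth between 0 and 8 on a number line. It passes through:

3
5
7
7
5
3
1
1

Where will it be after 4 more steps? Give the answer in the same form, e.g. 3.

The value reflects between 0 and 8, moving 2 per step.
  step 8: 1 → 3
  step 9: 3 → 5
  step 10: 5 → 7
  step 11: 7 → 7

7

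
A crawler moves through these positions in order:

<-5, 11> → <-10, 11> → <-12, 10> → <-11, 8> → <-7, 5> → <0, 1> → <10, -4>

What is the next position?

<23, -10>

Successive displacements: <-5, +0>, <-2, -1>, <+1, -2>, <+4, -3>, <+7, -4>, <+10, -5> — each changes by <+3, -1>.
step 7: <10, -4> + <+13, -6> → <23, -10>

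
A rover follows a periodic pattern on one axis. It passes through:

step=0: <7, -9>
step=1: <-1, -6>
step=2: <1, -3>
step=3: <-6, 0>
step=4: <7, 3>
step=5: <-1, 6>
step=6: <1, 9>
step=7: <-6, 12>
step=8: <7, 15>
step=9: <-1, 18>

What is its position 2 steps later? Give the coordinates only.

<-6, 24>

The first coordinate repeats the cycle [7, -1, 1, -6] with period 4; step 11 mod 4 = 3, giving -6.
The second coordinate changes by +3 each step, so at step 11 it is -9 + 11·(3) = 24.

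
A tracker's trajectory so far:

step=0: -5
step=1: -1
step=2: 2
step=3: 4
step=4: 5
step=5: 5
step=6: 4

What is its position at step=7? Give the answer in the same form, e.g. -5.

2

First differences are +4, +3, +2, +1, +0, -1; their common second difference is -1 (constant acceleration).
step 7: 4 − 2 → 2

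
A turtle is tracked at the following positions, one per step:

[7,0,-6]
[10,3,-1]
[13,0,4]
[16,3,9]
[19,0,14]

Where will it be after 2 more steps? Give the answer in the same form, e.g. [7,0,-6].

The first coordinate changes by +3 each step, so at step 6 it is 7 + 6·(3) = 25.
The second coordinate repeats the cycle [0, 3] with period 2; step 6 mod 2 = 0, giving 0.
The third coordinate changes by +5 each step, so at step 6 it is -6 + 6·(5) = 24.

[25,0,24]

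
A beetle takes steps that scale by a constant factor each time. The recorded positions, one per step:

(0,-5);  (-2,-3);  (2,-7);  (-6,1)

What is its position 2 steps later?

(-22,17)

Step-to-step displacements: (-2,+2), (+4,-4), (-8,+8); each is -2× the previous.
step 4: (-6,1) + (+16,-16) → (10,-15)
step 5: (10,-15) + (-32,+32) → (-22,17)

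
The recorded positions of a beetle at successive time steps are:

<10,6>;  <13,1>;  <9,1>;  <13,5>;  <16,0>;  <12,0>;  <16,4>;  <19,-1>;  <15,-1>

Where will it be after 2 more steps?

<22,-2>

Differencing gives <+3,-5>, <-4,+0>, <+4,+4>, <+3,-5>, <-4,+0>, <+4,+4>, <+3,-5>, <-4,+0>. This is the pattern <+3,-5>, <-4,+0>, <+4,+4> repeated.
step 9: apply <+4,+4> → <19,3>
step 10: apply <+3,-5> → <22,-2>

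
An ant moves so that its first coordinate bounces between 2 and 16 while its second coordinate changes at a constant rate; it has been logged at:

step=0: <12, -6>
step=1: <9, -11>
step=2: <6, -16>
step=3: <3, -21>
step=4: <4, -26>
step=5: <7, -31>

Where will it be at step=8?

<16, -46>

The first coordinate travels 3 per step and bounces off the walls at 2 and 16.
  step 6: 7 → 10
  step 7: 10 → 13
  step 8: 13 → 16
The second coordinate changes by -5 each step: at step 8 it is -46.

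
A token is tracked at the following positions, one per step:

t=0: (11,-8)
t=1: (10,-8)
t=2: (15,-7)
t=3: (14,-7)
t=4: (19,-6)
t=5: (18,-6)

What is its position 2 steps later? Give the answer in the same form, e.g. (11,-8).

(22,-5)

The moves between consecutive positions are (-1,+0), (+5,+1), (-1,+0), (+5,+1), (-1,+0); they repeat the 2-cycle [(-1,+0), (+5,+1)].
step 6: apply (+5,+1) → (23,-5)
step 7: apply (-1,+0) → (22,-5)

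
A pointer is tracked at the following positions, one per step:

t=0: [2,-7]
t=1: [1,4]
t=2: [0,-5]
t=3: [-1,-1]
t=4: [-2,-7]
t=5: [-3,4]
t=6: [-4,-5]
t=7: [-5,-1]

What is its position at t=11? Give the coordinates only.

[-9,-1]

The first coordinate changes by -1 each step, so at step 11 it is 2 + 11·(-1) = -9.
The second coordinate repeats the cycle [-7, 4, -5, -1] with period 4; step 11 mod 4 = 3, giving -1.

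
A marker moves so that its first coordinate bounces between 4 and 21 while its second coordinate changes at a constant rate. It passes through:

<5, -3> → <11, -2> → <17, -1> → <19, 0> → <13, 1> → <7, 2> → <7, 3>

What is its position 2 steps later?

The first coordinate travels 6 per step and bounces off the walls at 4 and 21.
  step 7: 7 → 13
  step 8: 13 → 19
The second coordinate changes by +1 each step: at step 8 it is 5.

<19, 5>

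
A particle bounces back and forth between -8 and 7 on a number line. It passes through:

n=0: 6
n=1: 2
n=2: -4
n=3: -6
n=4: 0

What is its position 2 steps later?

The value travels 6 per step and bounces off the walls at -8 and 7.
  step 5: 0 → 6
  step 6: 6 → 2

2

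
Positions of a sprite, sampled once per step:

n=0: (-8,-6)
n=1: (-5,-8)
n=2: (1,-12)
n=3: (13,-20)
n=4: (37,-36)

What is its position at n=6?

(181,-132)

Step-to-step displacements: (+3,-2), (+6,-4), (+12,-8), (+24,-16); each is 2× the previous.
step 5: (37,-36) + (+48,-32) → (85,-68)
step 6: (85,-68) + (+96,-64) → (181,-132)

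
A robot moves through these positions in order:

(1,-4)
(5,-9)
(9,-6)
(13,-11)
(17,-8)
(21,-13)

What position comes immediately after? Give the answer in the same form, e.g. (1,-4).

(25,-10)

Differencing gives (+4,-5), (+4,+3), (+4,-5), (+4,+3), (+4,-5). This is the pattern (+4,-5), (+4,+3) repeated.
step 6: apply (+4,+3) → (25,-10)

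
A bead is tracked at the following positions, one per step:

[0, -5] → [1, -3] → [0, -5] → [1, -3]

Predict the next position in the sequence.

Consecutive displacements [+1, +2], [-1, -2], [+1, +2] scale by a factor of -1 each step.
step 4: [1, -3] + [-1, -2] → [0, -5]

[0, -5]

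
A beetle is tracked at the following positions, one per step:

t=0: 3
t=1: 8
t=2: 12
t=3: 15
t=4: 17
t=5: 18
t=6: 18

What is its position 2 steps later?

15

Taking differences between consecutive positions: +5, +4, +3, +2, +1, +0. These grow by -1 each step.
step 7: 18 − 1 → 17
step 8: 17 − 2 → 15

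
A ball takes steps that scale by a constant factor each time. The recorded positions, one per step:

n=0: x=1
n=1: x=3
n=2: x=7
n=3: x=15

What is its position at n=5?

The jumps are +2, +4, +8 — a geometric progression with ratio 2.
step 4: 15 + 16 → x=31
step 5: 31 + 32 → x=63

x=63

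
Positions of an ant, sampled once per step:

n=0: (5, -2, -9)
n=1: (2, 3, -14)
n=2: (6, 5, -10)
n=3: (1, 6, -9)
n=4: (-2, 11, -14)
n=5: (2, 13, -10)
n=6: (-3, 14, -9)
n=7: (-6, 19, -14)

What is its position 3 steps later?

The moves between consecutive positions are (-3, +5, -5), (+4, +2, +4), (-5, +1, +1), (-3, +5, -5), (+4, +2, +4), (-5, +1, +1), (-3, +5, -5); they repeat the 3-cycle [(-3, +5, -5), (+4, +2, +4), (-5, +1, +1)].
step 8: apply (+4, +2, +4) → (-2, 21, -10)
step 9: apply (-5, +1, +1) → (-7, 22, -9)
step 10: apply (-3, +5, -5) → (-10, 27, -14)

(-10, 27, -14)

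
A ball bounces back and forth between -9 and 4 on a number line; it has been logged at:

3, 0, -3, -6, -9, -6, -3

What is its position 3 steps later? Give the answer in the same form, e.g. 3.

2

The value reflects between -9 and 4, moving 3 per step.
  step 7: -3 → 0
  step 8: 0 → 3
  step 9: 3 → 2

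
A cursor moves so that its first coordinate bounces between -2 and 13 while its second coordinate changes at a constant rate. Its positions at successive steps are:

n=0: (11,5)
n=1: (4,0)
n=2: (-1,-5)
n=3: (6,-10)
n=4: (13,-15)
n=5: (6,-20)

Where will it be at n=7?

The first coordinate travels 7 per step and bounces off the walls at -2 and 13.
  step 6: 6 → -1
  step 7: -1 → 4
The second coordinate changes by -5 each step: at step 7 it is -30.

(4,-30)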